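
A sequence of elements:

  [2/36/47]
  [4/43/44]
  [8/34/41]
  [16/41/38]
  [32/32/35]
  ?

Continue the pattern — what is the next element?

[64/39/32]

First slot goes 2, 4, 8, 16, 32 → 64 (×2 each step).
For the second slot, alternating steps +7, −9, +7, −9, …: 36, 43, 34, 41, 32 → 39.
Third slot — −3 each step: 47, 44, 41, 38, 35 → 32.
Combining the parts gives [64/39/32].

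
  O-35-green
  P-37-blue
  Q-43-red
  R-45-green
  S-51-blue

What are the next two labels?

Letter — letters move forward 1 place in the alphabet: O, P, Q, R, S → T → U.
Second component: alternating steps +2, +6, +2, +6, …, so 35, 37, 43, 45, 51 → 53 → 59.
Colour goes green, blue, red, green, blue → red → green (repeats green → blue → red).
Putting the parts together: T-53-red and then U-59-green.

T-53-red then U-59-green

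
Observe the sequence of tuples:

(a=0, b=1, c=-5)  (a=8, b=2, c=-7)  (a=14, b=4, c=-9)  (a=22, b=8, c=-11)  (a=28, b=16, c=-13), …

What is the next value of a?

36

A: alternating steps +8, +6, +8, +6, …, so 0, 8, 14, 22, 28 → 36.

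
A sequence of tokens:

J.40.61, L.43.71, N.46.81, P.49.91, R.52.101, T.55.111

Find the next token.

V.58.121

Letter — letters move forward 2 places in the alphabet: J, L, N, P, R, T → V.
Second component: +3 each step, so 40, 43, 46, 49, 52, 55 → 58.
Third component: +10 each step, so 61, 71, 81, 91, 101, 111 → 121.
So the next token is V.58.121.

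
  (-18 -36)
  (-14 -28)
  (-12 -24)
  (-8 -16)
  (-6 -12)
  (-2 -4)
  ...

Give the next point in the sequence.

(0 0)

For the first component, alternating steps +4, +2, +4, +2, …: -18, -14, -12, -8, -6, -2 → 0.
Second component goes -36, -28, -24, -16, -12, -4 → 0 (always 2 × the first component).
So the next point is (0 0).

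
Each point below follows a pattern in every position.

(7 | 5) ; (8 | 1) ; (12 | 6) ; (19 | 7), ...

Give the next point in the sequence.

First part: 7, 8, 12, 19 → 29 (differences are 1, 4, 7, … (increasing by 3 each time)).
Second part: 5, 1, 6, 7 → 13 (each term is the sum of the two before it).
Combining the parts gives (29 | 13).

(29 | 13)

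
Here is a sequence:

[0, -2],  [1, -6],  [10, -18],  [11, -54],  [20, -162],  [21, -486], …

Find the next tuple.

[30, -1458]

First value: alternating steps +1, +9, +1, +9, …; 0, 1, 10, 11, 20, 21 → 30.
Second value goes -2, -6, -18, -54, -162, -486 → -1458 (×3 each step).
Combining the parts gives [30, -1458].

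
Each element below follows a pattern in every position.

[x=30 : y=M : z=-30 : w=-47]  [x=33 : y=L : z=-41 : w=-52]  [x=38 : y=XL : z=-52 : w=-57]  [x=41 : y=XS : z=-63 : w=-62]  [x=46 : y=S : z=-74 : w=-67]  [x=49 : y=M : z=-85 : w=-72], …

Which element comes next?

[x=54 : y=L : z=-96 : w=-77]

X — alternating steps +3, +5, +3, +5, …: 30, 33, 38, 41, 46, 49 → 54.
Y: repeats M → L → XL → XS → S; M, L, XL, XS, S, M → L.
Z: −11 each step, so -30, -41, -52, -63, -74, -85 → -96.
W: −5 each step; -47, -52, -57, -62, -67, -72 → -77.
Combining the parts gives [x=54 : y=L : z=-96 : w=-77].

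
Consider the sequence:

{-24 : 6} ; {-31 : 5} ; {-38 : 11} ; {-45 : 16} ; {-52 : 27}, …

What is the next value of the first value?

For the first value, −7 each step: -24, -31, -38, -45, -52 → -59.
For the second value, each term is the sum of the two before it: 6, 5, 11, 16, 27 → 43.

-59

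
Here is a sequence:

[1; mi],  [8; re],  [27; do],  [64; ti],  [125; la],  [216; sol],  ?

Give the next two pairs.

First coordinate: 1, 8, 27, 64, 125, 216 → 343 → 512 (perfect cubes: 1³, 2³, 3³, …).
Note: mi, re, do, ti, la, sol → fa → mi (runs backward through the solfège scale do→ti).
So the next two pairs are [343; fa] and [512; mi].

[343; fa], [512; mi]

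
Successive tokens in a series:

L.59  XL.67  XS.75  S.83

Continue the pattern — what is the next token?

Size goes L, XL, XS, S → M (runs through clothing sizes XS→XL).
Second component: +8 each step; 59, 67, 75, 83 → 91.
Combining the parts gives M.91.

M.91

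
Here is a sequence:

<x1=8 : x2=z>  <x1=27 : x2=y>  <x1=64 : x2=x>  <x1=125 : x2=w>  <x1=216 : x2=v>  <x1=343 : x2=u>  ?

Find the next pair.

<x1=512 : x2=t>

For the x1, perfect cubes: 2³, 3³, 4³, …: 8, 27, 64, 125, 216, 343 → 512.
X2: z, y, x, w, v, u → t (letters move back 1 place in the alphabet).
So the next pair is <x1=512 : x2=t>.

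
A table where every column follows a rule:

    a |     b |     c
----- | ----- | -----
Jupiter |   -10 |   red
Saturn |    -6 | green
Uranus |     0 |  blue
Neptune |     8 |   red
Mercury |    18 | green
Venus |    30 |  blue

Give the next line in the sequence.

Earth  44  red

Column a: Jupiter, Saturn, Uranus, Neptune, Mercury, Venus → Earth (runs through the planets Mercury→Neptune).
Column b: differences are 4, 6, 8, … (increasing by 2 each time); -10, -6, 0, 8, 18, 30 → 44.
Column c goes red, green, blue, red, green, blue → red (repeats red → green → blue).
Combining the parts gives Earth  44  red.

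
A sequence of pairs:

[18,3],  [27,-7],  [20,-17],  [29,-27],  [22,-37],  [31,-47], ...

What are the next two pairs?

First coordinate: alternating steps +9, −7, +9, −7, …; 18, 27, 20, 29, 22, 31 → 24 → 33.
Second coordinate — −10 each step: 3, -7, -17, -27, -37, -47 → -57 → -67.
Putting the parts together: [24,-57] and then [33,-67].

[24,-57], [33,-67]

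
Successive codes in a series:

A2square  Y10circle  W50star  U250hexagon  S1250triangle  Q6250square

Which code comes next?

Letter: letters move back 2 places in the alphabet, wrapping A→Z; A, Y, W, U, S, Q → O.
Second component: ×5 each step; 2, 10, 50, 250, 1250, 6250 → 31250.
Shape — repeats square → circle → star → hexagon → triangle: square, circle, star, hexagon, triangle, square → circle.
Putting it together: O31250circle.

O31250circle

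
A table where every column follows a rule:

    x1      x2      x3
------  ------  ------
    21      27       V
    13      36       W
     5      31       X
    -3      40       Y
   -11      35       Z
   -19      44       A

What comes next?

Column x1: −8 each step; 21, 13, 5, -3, -11, -19 → -27.
Column x2: 27, 36, 31, 40, 35, 44 → 39 (alternating steps +9, −5, +9, −5, …).
Column x3: V, W, X, Y, Z, A → B (letters move forward 1 place in the alphabet, wrapping Z→A).
Putting it together: -27  39  B.

-27  39  B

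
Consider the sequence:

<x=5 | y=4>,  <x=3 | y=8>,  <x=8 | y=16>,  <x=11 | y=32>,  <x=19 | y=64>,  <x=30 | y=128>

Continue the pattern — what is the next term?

<x=49 | y=256>

X goes 5, 3, 8, 11, 19, 30 → 49 (each term is the sum of the two before it).
Y — ×2 each step: 4, 8, 16, 32, 64, 128 → 256.
So the next term is <x=49 | y=256>.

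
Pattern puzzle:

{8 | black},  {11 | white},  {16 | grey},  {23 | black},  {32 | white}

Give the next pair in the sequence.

{43 | grey}

First entry — differences are 3, 5, 7, … (increasing by 2 each time): 8, 11, 16, 23, 32 → 43.
For the shade, repeats black → white → grey: black, white, grey, black, white → grey.
So the next pair is {43 | grey}.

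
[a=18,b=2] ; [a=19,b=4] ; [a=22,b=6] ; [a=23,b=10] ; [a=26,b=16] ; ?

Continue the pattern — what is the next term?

[a=27,b=26]

A: 18, 19, 22, 23, 26 → 27 (alternating steps +1, +3, +1, +3, …).
B: each term is the sum of the two before it; 2, 4, 6, 10, 16 → 26.
Putting it together: [a=27,b=26].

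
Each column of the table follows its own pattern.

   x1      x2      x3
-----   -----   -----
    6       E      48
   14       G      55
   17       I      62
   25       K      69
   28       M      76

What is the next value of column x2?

Column x1 goes 6, 14, 17, 25, 28 → 36 (alternating steps +8, +3, +8, +3, …).
Column x2 goes E, G, I, K, M → O (letters move forward 2 places in the alphabet).
Column x3: +7 each step, so 48, 55, 62, 69, 76 → 83.

O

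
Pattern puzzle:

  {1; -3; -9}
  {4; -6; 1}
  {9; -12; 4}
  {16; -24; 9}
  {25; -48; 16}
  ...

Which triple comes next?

{36; -96; 25}

First coordinate — perfect squares: 1², 2², 3², …: 1, 4, 9, 16, 25 → 36.
Second coordinate: ×2 each step; -3, -6, -12, -24, -48 → -96.
Third coordinate goes -9, 1, 4, 9, 16 → 25 (always the previous value of the first coordinate).
Combining the parts gives {36; -96; 25}.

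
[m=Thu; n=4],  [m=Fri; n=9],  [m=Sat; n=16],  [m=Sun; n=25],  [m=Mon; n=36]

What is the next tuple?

[m=Tue; n=49]

For the m, runs through the weekdays Mon→Sun: Thu, Fri, Sat, Sun, Mon → Tue.
N: perfect squares: 2², 3², 4², …; 4, 9, 16, 25, 36 → 49.
Putting it together: [m=Tue; n=49].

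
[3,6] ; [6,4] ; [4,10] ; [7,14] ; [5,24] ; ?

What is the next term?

[8,38]

First component — alternating steps +3, −2, +3, −2, …: 3, 6, 4, 7, 5 → 8.
Second component: each term is the sum of the two before it; 6, 4, 10, 14, 24 → 38.
So the next term is [8,38].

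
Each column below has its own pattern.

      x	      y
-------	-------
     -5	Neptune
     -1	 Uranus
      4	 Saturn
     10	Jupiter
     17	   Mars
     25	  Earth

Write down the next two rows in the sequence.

Column x — differences are 4, 5, 6, … (increasing by 1 each time): -5, -1, 4, 10, 17, 25 → 34 → 44.
Column y: runs backward through the planets Mercury→Neptune, so Neptune, Uranus, Saturn, Jupiter, Mars, Earth → Venus → Mercury.
Putting the parts together: 34  Venus and then 44  Mercury.

34  Venus; 44  Mercury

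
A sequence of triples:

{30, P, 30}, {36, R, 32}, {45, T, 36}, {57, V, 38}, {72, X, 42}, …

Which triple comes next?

{90, Z, 44}

First component goes 30, 36, 45, 57, 72 → 90 (differences are 6, 9, 12, … (increasing by 3 each time)).
For the letter, letters move forward 2 places in the alphabet: P, R, T, V, X → Z.
Third component — alternating steps +2, +4, +2, +4, …: 30, 32, 36, 38, 42 → 44.
So the next triple is {90, Z, 44}.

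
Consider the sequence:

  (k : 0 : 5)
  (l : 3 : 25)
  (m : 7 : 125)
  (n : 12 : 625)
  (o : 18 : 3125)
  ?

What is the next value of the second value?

Second value goes 0, 3, 7, 12, 18 → 25 (differences are 3, 4, 5, … (increasing by 1 each time)).

25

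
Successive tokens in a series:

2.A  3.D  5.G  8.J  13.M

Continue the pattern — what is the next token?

First component: each term is the sum of the two before it, so 2, 3, 5, 8, 13 → 21.
Letter: A, D, G, J, M → P (letters move forward 3 places in the alphabet).
So the next token is 21.P.

21.P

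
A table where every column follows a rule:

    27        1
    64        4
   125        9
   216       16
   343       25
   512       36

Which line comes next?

For the first component, perfect cubes: 3³, 4³, 5³, …: 27, 64, 125, 216, 343, 512 → 729.
Second component: differences are 3, 5, 7, … (increasing by 2 each time), so 1, 4, 9, 16, 25, 36 → 49.
Combining the parts gives 729  49.

729  49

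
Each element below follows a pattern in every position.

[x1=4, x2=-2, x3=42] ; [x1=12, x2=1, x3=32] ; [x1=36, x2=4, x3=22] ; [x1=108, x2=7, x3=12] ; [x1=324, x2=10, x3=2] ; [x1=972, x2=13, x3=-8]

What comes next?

For the x1, ×3 each step: 4, 12, 36, 108, 324, 972 → 2916.
X2: -2, 1, 4, 7, 10, 13 → 16 (+3 each step).
For the x3, −10 each step: 42, 32, 22, 12, 2, -8 → -18.
So the next element is [x1=2916, x2=16, x3=-18].

[x1=2916, x2=16, x3=-18]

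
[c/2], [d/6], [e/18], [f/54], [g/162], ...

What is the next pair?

Letter: c, d, e, f, g → h (letters move forward 1 place in the alphabet).
Second value: 2, 6, 18, 54, 162 → 486 (×3 each step).
So the next pair is [h/486].

[h/486]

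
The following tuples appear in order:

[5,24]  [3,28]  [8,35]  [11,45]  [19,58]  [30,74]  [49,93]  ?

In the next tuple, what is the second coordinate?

Second coordinate: 24, 28, 35, 45, 58, 74, 93 → 115 (differences are 4, 7, 10, … (increasing by 3 each time)).

115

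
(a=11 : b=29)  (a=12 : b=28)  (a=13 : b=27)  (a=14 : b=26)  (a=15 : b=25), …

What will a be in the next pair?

16

A — +1 each step: 11, 12, 13, 14, 15 → 16.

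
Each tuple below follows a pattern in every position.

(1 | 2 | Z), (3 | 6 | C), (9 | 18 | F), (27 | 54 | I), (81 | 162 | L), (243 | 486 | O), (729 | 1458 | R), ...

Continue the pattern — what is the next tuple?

(2187 | 4374 | U)

For the first coordinate, ×3 each step: 1, 3, 9, 27, 81, 243, 729 → 2187.
Second coordinate: 2, 6, 18, 54, 162, 486, 1458 → 4374 (×3 each step).
For the letter, letters move forward 3 places in the alphabet, wrapping Z→A: Z, C, F, I, L, O, R → U.
So the next tuple is (2187 | 4374 | U).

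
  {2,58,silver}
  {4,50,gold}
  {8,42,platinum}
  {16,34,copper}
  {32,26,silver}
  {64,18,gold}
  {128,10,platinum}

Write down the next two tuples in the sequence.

{256,2,copper}, {512,-6,silver}

First slot: ×2 each step, so 2, 4, 8, 16, 32, 64, 128 → 256 → 512.
Second slot: −8 each step; 58, 50, 42, 34, 26, 18, 10 → 2 → -6.
Metal: repeats silver → gold → platinum → copper; silver, gold, platinum, copper, silver, gold, platinum → copper → silver.
Putting the parts together: {256,2,copper} and then {512,-6,silver}.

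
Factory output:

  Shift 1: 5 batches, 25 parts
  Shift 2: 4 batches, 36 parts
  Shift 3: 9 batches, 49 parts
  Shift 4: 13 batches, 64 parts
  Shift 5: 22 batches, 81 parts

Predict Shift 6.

Batches goes 5, 4, 9, 13, 22 → 35 (each term is the sum of the two before it).
Parts: 25, 36, 49, 64, 81 → 100 (perfect squares: 5², 6², 7², …).
Combining the parts gives 35 batches, 100 parts.

35 batches, 100 parts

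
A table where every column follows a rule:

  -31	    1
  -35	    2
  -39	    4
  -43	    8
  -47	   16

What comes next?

-51  32

First component: −4 each step; -31, -35, -39, -43, -47 → -51.
Second component goes 1, 2, 4, 8, 16 → 32 (×2 each step).
Putting it together: -51  32.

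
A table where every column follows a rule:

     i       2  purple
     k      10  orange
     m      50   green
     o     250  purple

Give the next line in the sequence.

For the letter, letters move forward 2 places in the alphabet: i, k, m, o → q.
Second component — ×5 each step: 2, 10, 50, 250 → 1250.
Colour — repeats purple → orange → green: purple, orange, green, purple → orange.
Putting it together: q  1250  orange.

q  1250  orange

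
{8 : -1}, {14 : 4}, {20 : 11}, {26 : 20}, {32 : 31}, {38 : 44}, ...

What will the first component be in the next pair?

For the first component, +6 each step: 8, 14, 20, 26, 32, 38 → 44.

44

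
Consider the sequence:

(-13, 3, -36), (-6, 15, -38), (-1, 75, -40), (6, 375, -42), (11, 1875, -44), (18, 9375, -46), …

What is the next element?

For the first component, alternating steps +7, +5, +7, +5, …: -13, -6, -1, 6, 11, 18 → 23.
Second component: 3, 15, 75, 375, 1875, 9375 → 46875 (×5 each step).
Third component goes -36, -38, -40, -42, -44, -46 → -48 (−2 each step).
So the next element is (23, 46875, -48).

(23, 46875, -48)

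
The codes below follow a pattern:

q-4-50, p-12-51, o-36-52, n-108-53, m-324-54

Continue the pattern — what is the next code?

Letter: letters move back 1 place in the alphabet; q, p, o, n, m → l.
Second component goes 4, 12, 36, 108, 324 → 972 (×3 each step).
For the third component, +1 each step: 50, 51, 52, 53, 54 → 55.
Putting it together: l-972-55.

l-972-55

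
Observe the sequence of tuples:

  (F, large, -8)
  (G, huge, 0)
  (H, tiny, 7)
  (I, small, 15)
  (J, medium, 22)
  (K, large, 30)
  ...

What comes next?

(L, huge, 37)

Letter: F, G, H, I, J, K → L (letters move forward 1 place in the alphabet).
Size goes large, huge, tiny, small, medium, large → huge (repeats large → huge → tiny → small → medium).
Third coordinate: alternating steps +8, +7, +8, +7, …, so -8, 0, 7, 15, 22, 30 → 37.
Combining the parts gives (L, huge, 37).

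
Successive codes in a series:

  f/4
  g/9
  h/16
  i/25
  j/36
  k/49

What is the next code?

l/64

Letter — letters move forward 1 place in the alphabet: f, g, h, i, j, k → l.
For the second component, perfect squares: 2², 3², 4², …: 4, 9, 16, 25, 36, 49 → 64.
Putting it together: l/64.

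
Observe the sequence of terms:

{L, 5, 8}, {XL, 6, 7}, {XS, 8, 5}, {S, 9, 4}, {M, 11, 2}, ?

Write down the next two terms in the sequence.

{L, 12, 1}, {XL, 14, -1}

Size: runs through clothing sizes XS→XL; L, XL, XS, S, M → L → XL.
For the second part, alternating steps +1, +2, +1, +2, …: 5, 6, 8, 9, 11 → 12 → 14.
Third part: 8, 7, 5, 4, 2 → 1 → -1 (together with the second part always sums to 13).
Putting the parts together: {L, 12, 1} and then {XL, 14, -1}.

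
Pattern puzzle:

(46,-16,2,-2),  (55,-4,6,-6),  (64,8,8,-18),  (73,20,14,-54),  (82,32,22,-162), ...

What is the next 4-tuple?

(91,44,36,-486)

First slot goes 46, 55, 64, 73, 82 → 91 (+9 each step).
Second slot — +12 each step: -16, -4, 8, 20, 32 → 44.
For the third slot, each term is the sum of the two before it: 2, 6, 8, 14, 22 → 36.
Fourth slot goes -2, -6, -18, -54, -162 → -486 (×3 each step).
So the next 4-tuple is (91,44,36,-486).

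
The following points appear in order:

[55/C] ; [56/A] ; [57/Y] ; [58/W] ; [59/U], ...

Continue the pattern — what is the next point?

First part goes 55, 56, 57, 58, 59 → 60 (+1 each step).
For the letter, letters move back 2 places in the alphabet, wrapping A→Z: C, A, Y, W, U → S.
Putting it together: [60/S].

[60/S]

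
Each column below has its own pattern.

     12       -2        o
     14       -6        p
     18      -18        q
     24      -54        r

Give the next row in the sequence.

32  -162  s

For the first component, differences are 2, 4, 6, … (increasing by 2 each time): 12, 14, 18, 24 → 32.
Second component: -2, -6, -18, -54 → -162 (×3 each step).
Letter: letters move forward 1 place in the alphabet, so o, p, q, r → s.
Combining the parts gives 32  -162  s.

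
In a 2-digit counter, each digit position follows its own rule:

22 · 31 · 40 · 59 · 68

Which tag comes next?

77

First digit: +1 each step, mod 10; 2, 3, 4, 5, 6 → 7.
Second digit: 2, 1, 0, 9, 8 → 7 (−1 each step, mod 10).
Combining the parts gives 77.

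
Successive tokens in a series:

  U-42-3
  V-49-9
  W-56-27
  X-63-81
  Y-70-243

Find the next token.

Z-77-729

Letter: letters move forward 1 place in the alphabet, so U, V, W, X, Y → Z.
Second component goes 42, 49, 56, 63, 70 → 77 (+7 each step).
Third component: 3, 9, 27, 81, 243 → 729 (×3 each step).
Putting it together: Z-77-729.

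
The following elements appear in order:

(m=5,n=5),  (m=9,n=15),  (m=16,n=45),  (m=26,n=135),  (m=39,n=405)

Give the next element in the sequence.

M — differences are 4, 7, 10, … (increasing by 3 each time): 5, 9, 16, 26, 39 → 55.
N — ×3 each step: 5, 15, 45, 135, 405 → 1215.
Putting it together: (m=55,n=1215).

(m=55,n=1215)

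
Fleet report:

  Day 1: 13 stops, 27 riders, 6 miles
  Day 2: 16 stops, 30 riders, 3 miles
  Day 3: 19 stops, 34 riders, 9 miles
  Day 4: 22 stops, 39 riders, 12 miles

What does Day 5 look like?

25 stops, 45 riders, 21 miles

Stops: +3 each step, so 13, 16, 19, 22 → 25.
Riders: differences are 3, 4, 5, … (increasing by 1 each time); 27, 30, 34, 39 → 45.
Miles: 6, 3, 9, 12 → 21 (each term is the sum of the two before it).
Combining the parts gives 25 stops, 45 riders, 21 miles.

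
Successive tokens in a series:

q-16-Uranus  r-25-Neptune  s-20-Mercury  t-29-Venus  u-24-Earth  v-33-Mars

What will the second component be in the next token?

Second component: alternating steps +9, −5, +9, −5, …; 16, 25, 20, 29, 24, 33 → 28.

28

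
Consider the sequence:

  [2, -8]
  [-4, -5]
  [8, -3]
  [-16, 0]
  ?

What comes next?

[32, 2]

First part: ×(-2) each step, so 2, -4, 8, -16 → 32.
Second part goes -8, -5, -3, 0 → 2 (alternating steps +3, +2, +3, +2, …).
Putting it together: [32, 2].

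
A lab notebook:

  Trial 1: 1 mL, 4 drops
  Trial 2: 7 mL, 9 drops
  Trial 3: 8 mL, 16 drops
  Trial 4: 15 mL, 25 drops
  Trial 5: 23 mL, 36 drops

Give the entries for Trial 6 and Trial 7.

38 mL, 49 drops; 61 mL, 64 drops

ML: each term is the sum of the two before it, so 1, 7, 8, 15, 23 → 38 → 61.
Drops: 4, 9, 16, 25, 36 → 49 → 64 (perfect squares: 2², 3², 4², …).
Putting the parts together: 38 mL, 49 drops and then 61 mL, 64 drops.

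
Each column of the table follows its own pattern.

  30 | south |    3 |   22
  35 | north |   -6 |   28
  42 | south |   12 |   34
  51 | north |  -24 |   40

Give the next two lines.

62  south  48  46; 75  north  -96  52

First component: differences are 5, 7, 9, … (increasing by 2 each time); 30, 35, 42, 51 → 62 → 75.
Direction — alternates south ↔ north: south, north, south, north → south → north.
Third component — ×(-2) each step: 3, -6, 12, -24 → 48 → -96.
Fourth component: +6 each step, so 22, 28, 34, 40 → 46 → 52.
So the next two lines are 62  south  48  46 and 75  north  -96  52.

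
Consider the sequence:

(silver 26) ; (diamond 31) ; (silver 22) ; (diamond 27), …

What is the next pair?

For the rank, alternates silver ↔ diamond: silver, diamond, silver, diamond → silver.
For the second slot, alternating steps +5, −9, +5, −9, …: 26, 31, 22, 27 → 18.
Combining the parts gives (silver 18).

(silver 18)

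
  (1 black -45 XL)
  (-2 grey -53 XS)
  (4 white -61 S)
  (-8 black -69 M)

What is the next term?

(16 grey -77 L)

First entry: ×(-2) each step; 1, -2, 4, -8 → 16.
Shade: repeats black → grey → white; black, grey, white, black → grey.
Third entry goes -45, -53, -61, -69 → -77 (−8 each step).
For the size, runs through clothing sizes XS→XL: XL, XS, S, M → L.
So the next term is (16 grey -77 L).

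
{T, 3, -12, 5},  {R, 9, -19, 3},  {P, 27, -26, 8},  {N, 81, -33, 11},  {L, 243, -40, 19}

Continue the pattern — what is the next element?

Letter: letters move back 2 places in the alphabet, so T, R, P, N, L → J.
Second coordinate: ×3 each step; 3, 9, 27, 81, 243 → 729.
For the third coordinate, −7 each step: -12, -19, -26, -33, -40 → -47.
For the fourth coordinate, each term is the sum of the two before it: 5, 3, 8, 11, 19 → 30.
Putting it together: {J, 729, -47, 30}.

{J, 729, -47, 30}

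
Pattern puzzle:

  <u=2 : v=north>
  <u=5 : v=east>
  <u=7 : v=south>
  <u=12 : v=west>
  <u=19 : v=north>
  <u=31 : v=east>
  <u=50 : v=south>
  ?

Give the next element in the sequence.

U — each term is the sum of the two before it: 2, 5, 7, 12, 19, 31, 50 → 81.
V goes north, east, south, west, north, east, south → west (repeats north → east → south → west).
So the next element is <u=81 : v=west>.

<u=81 : v=west>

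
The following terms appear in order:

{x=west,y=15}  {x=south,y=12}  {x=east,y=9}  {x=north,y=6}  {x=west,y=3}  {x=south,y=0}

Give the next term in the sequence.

X — repeats west → south → east → north: west, south, east, north, west, south → east.
Y: −3 each step, so 15, 12, 9, 6, 3, 0 → -3.
So the next term is {x=east,y=-3}.

{x=east,y=-3}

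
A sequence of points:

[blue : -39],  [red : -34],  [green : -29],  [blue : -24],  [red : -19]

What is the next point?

Colour: repeats blue → red → green, so blue, red, green, blue, red → green.
Second entry: -39, -34, -29, -24, -19 → -14 (+5 each step).
Combining the parts gives [green : -14].

[green : -14]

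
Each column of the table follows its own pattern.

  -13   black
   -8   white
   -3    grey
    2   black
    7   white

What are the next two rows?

12  grey; 17  black

First component goes -13, -8, -3, 2, 7 → 12 → 17 (+5 each step).
Shade: repeats black → white → grey; black, white, grey, black, white → grey → black.
So the next two rows are 12  grey and 17  black.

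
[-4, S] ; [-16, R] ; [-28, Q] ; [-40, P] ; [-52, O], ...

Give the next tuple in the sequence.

First entry — −12 each step: -4, -16, -28, -40, -52 → -64.
Letter: S, R, Q, P, O → N (letters move back 1 place in the alphabet).
Combining the parts gives [-64, N].

[-64, N]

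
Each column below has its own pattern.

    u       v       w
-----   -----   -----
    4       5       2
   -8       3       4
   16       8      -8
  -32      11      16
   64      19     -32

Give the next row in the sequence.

Column u — ×(-2) each step: 4, -8, 16, -32, 64 → -128.
Column v: 5, 3, 8, 11, 19 → 30 (each term is the sum of the two before it).
Column w: always the previous value of the column u; 2, 4, -8, 16, -32 → 64.
Combining the parts gives -128  30  64.

-128  30  64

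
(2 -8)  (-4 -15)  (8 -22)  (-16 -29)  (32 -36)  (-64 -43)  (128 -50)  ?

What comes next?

First value goes 2, -4, 8, -16, 32, -64, 128 → -256 (×(-2) each step).
Second value: −7 each step, so -8, -15, -22, -29, -36, -43, -50 → -57.
Combining the parts gives (-256 -57).

(-256 -57)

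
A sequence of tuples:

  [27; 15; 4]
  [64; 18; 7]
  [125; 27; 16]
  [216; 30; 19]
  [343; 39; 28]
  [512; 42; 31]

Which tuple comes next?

[729; 51; 40]

First slot goes 27, 64, 125, 216, 343, 512 → 729 (perfect cubes: 3³, 4³, 5³, …).
Second slot goes 15, 18, 27, 30, 39, 42 → 51 (alternating steps +3, +9, +3, +9, …).
Third slot: always 11 less than the second slot; 4, 7, 16, 19, 28, 31 → 40.
So the next tuple is [729; 51; 40].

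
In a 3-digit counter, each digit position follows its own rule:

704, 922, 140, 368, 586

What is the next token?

First digit: 7, 9, 1, 3, 5 → 7 (+2 each step, mod 10).
For the second digit, +2 each step, mod 10: 0, 2, 4, 6, 8 → 0.
Third digit: −2 each step, mod 10, so 4, 2, 0, 8, 6 → 4.
Putting it together: 704.

704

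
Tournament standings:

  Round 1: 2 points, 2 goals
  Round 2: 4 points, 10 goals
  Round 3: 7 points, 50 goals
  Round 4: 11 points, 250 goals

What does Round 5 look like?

16 points, 1250 goals

For the points, differences are 2, 3, 4, … (increasing by 1 each time): 2, 4, 7, 11 → 16.
Goals: ×5 each step; 2, 10, 50, 250 → 1250.
Putting it together: 16 points, 1250 goals.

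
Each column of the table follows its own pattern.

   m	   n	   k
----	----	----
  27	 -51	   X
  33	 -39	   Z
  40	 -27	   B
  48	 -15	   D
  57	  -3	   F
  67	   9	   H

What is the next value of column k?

J

Column m goes 27, 33, 40, 48, 57, 67 → 78 (differences are 6, 7, 8, … (increasing by 1 each time)).
For the column n, +12 each step: -51, -39, -27, -15, -3, 9 → 21.
For the column k, letters move forward 2 places in the alphabet, wrapping Z→A: X, Z, B, D, F, H → J.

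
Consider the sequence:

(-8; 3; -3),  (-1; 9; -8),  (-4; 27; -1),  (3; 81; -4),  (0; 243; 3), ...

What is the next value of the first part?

7

For the first part, alternating steps +7, −3, +7, −3, …: -8, -1, -4, 3, 0 → 7.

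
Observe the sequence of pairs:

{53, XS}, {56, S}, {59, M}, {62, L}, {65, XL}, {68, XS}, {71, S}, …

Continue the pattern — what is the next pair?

{74, M}

For the first part, +3 each step: 53, 56, 59, 62, 65, 68, 71 → 74.
For the size, repeats XS → S → M → L → XL: XS, S, M, L, XL, XS, S → M.
So the next pair is {74, M}.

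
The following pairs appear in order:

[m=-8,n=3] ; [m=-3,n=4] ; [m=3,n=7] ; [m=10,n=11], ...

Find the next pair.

For the m, differences are 5, 6, 7, … (increasing by 1 each time): -8, -3, 3, 10 → 18.
For the n, each term is the sum of the two before it: 3, 4, 7, 11 → 18.
So the next pair is [m=18,n=18].

[m=18,n=18]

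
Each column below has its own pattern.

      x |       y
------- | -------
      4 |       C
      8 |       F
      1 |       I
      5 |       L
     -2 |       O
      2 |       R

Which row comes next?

-5  U

Column x goes 4, 8, 1, 5, -2, 2 → -5 (alternating steps +4, −7, +4, −7, …).
For the column y, letters move forward 3 places in the alphabet: C, F, I, L, O, R → U.
Combining the parts gives -5  U.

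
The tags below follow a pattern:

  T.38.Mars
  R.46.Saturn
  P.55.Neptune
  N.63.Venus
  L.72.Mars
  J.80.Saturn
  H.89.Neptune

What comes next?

Letter goes T, R, P, N, L, J, H → F (letters move back 2 places in the alphabet).
For the second component, alternating steps +8, +9, +8, +9, …: 38, 46, 55, 63, 72, 80, 89 → 97.
Planet goes Mars, Saturn, Neptune, Venus, Mars, Saturn, Neptune → Venus (repeats Mars → Saturn → Neptune → Venus).
Putting it together: F.97.Venus.

F.97.Venus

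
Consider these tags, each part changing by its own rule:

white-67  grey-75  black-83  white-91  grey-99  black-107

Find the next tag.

white-115

Shade: repeats white → grey → black; white, grey, black, white, grey, black → white.
Second component: 67, 75, 83, 91, 99, 107 → 115 (+8 each step).
Putting it together: white-115.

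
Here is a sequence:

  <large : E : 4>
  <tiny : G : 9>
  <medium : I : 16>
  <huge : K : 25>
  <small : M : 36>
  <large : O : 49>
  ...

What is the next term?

<tiny : Q : 64>

Size: large, tiny, medium, huge, small, large → tiny (repeats large → tiny → medium → huge → small).
Letter — letters move forward 2 places in the alphabet: E, G, I, K, M, O → Q.
Third coordinate: perfect squares: 2², 3², 4², …; 4, 9, 16, 25, 36, 49 → 64.
Putting it together: <tiny : Q : 64>.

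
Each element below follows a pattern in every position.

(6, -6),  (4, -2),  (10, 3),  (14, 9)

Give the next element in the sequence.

(24, 16)

First part — each term is the sum of the two before it: 6, 4, 10, 14 → 24.
Second part: -6, -2, 3, 9 → 16 (differences are 4, 5, 6, … (increasing by 1 each time)).
So the next element is (24, 16).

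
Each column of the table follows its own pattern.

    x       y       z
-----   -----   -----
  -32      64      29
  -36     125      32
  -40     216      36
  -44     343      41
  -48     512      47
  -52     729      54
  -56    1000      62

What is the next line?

Column x — −4 each step: -32, -36, -40, -44, -48, -52, -56 → -60.
Column y: perfect cubes: 4³, 5³, 6³, …; 64, 125, 216, 343, 512, 729, 1000 → 1331.
Column z: 29, 32, 36, 41, 47, 54, 62 → 71 (differences are 3, 4, 5, … (increasing by 1 each time)).
So the next line is -60  1331  71.

-60  1331  71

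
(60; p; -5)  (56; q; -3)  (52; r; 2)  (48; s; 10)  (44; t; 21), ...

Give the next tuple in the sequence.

First component: 60, 56, 52, 48, 44 → 40 (−4 each step).
Letter goes p, q, r, s, t → u (letters move forward 1 place in the alphabet).
Third component: differences are 2, 5, 8, … (increasing by 3 each time); -5, -3, 2, 10, 21 → 35.
Combining the parts gives (40; u; 35).

(40; u; 35)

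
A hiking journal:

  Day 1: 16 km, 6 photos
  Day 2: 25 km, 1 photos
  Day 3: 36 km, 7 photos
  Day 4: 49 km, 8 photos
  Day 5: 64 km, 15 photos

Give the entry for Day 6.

Km goes 16, 25, 36, 49, 64 → 81 (perfect squares: 4², 5², 6², …).
Photos: 6, 1, 7, 8, 15 → 23 (each term is the sum of the two before it).
So the next row is 81 km, 23 photos.

81 km, 23 photos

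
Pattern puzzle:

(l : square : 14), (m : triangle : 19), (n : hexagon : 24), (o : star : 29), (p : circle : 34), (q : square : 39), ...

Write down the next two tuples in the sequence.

(r : triangle : 44), (s : hexagon : 49)

For the letter, letters move forward 1 place in the alphabet: l, m, n, o, p, q → r → s.
Shape: repeats square → triangle → hexagon → star → circle; square, triangle, hexagon, star, circle, square → triangle → hexagon.
For the third part, +5 each step: 14, 19, 24, 29, 34, 39 → 44 → 49.
Putting the parts together: (r : triangle : 44) and then (s : hexagon : 49).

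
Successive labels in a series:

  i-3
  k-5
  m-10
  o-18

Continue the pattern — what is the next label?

q-29

Letter: letters move forward 2 places in the alphabet; i, k, m, o → q.
Second component: 3, 5, 10, 18 → 29 (differences are 2, 5, 8, … (increasing by 3 each time)).
So the next label is q-29.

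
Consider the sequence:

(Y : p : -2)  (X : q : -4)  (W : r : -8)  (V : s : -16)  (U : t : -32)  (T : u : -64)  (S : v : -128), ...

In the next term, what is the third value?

-256

For the first letter, letters move back 1 place in the alphabet: Y, X, W, V, U, T, S → R.
Second letter: letters move forward 1 place in the alphabet; p, q, r, s, t, u, v → w.
Third value goes -2, -4, -8, -16, -32, -64, -128 → -256 (×2 each step).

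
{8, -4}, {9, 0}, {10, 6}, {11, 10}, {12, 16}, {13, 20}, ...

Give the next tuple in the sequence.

First component: +1 each step; 8, 9, 10, 11, 12, 13 → 14.
For the second component, alternating steps +4, +6, +4, +6, …: -4, 0, 6, 10, 16, 20 → 26.
Putting it together: {14, 26}.

{14, 26}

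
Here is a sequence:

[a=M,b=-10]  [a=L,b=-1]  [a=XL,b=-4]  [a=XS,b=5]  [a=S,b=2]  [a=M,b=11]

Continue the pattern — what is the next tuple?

[a=L,b=8]

A: repeats M → L → XL → XS → S, so M, L, XL, XS, S, M → L.
B: alternating steps +9, −3, +9, −3, …; -10, -1, -4, 5, 2, 11 → 8.
Putting it together: [a=L,b=8].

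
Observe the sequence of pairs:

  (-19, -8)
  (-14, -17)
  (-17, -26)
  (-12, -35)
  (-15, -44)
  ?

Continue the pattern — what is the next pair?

(-10, -53)

For the first coordinate, alternating steps +5, −3, +5, −3, …: -19, -14, -17, -12, -15 → -10.
Second coordinate: −9 each step, so -8, -17, -26, -35, -44 → -53.
Combining the parts gives (-10, -53).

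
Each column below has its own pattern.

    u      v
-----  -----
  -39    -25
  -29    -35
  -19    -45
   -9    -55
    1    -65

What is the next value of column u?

Column u goes -39, -29, -19, -9, 1 → 11 (+10 each step).
For the column v, −10 each step: -25, -35, -45, -55, -65 → -75.

11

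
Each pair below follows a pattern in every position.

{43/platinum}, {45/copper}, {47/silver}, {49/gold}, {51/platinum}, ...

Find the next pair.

First part goes 43, 45, 47, 49, 51 → 53 (+2 each step).
Metal goes platinum, copper, silver, gold, platinum → copper (repeats platinum → copper → silver → gold).
So the next pair is {53/copper}.

{53/copper}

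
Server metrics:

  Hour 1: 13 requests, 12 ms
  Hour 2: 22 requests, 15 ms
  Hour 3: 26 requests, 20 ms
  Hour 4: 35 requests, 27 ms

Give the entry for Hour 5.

For the requests, alternating steps +9, +4, +9, +4, …: 13, 22, 26, 35 → 39.
For the ms, differences are 3, 5, 7, … (increasing by 2 each time): 12, 15, 20, 27 → 36.
Putting it together: 39 requests, 36 ms.

39 requests, 36 ms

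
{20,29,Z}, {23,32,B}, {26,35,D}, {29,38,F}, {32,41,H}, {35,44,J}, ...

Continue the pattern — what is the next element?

{38,47,L}

First entry: +3 each step; 20, 23, 26, 29, 32, 35 → 38.
Second entry: 29, 32, 35, 38, 41, 44 → 47 (always 9 more than the first entry).
Letter — letters move forward 2 places in the alphabet, wrapping Z→A: Z, B, D, F, H, J → L.
Combining the parts gives {38,47,L}.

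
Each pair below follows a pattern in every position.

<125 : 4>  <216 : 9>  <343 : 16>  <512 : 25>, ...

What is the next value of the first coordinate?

729

First coordinate: 125, 216, 343, 512 → 729 (perfect cubes: 5³, 6³, 7³, …).
For the second coordinate, perfect squares: 2², 3², 4², …: 4, 9, 16, 25 → 36.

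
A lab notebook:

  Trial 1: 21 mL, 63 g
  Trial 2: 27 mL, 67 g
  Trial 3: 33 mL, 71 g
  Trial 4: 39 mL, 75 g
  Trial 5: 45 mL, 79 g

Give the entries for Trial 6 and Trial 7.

51 mL, 83 g; 57 mL, 87 g

ML — +6 each step: 21, 27, 33, 39, 45 → 51 → 57.
For the g, +4 each step: 63, 67, 71, 75, 79 → 83 → 87.
Putting the parts together: 51 mL, 83 g and then 57 mL, 87 g.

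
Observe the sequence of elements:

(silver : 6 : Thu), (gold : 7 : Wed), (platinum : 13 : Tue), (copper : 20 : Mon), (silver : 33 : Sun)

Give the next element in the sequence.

(gold : 53 : Sat)

Metal goes silver, gold, platinum, copper, silver → gold (repeats silver → gold → platinum → copper).
For the second slot, each term is the sum of the two before it: 6, 7, 13, 20, 33 → 53.
Day — runs backward through the weekdays Mon→Sun: Thu, Wed, Tue, Mon, Sun → Sat.
So the next element is (gold : 53 : Sat).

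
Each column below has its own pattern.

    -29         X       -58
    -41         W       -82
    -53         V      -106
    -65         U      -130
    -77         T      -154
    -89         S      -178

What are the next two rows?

First component: −12 each step; -29, -41, -53, -65, -77, -89 → -101 → -113.
For the letter, letters move back 1 place in the alphabet: X, W, V, U, T, S → R → Q.
Third component: always 2 × the first component; -58, -82, -106, -130, -154, -178 → -202 → -226.
Putting the parts together: -101  R  -202 and then -113  Q  -226.

-101  R  -202; -113  Q  -226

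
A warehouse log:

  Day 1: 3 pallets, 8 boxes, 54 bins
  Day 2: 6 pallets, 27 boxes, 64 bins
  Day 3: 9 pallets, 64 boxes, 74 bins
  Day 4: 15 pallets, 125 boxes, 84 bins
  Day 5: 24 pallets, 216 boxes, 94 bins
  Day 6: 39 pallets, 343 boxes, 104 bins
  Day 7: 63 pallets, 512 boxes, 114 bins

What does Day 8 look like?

102 pallets, 729 boxes, 124 bins

Pallets goes 3, 6, 9, 15, 24, 39, 63 → 102 (each term is the sum of the two before it).
Boxes: perfect cubes: 2³, 3³, 4³, …, so 8, 27, 64, 125, 216, 343, 512 → 729.
Bins goes 54, 64, 74, 84, 94, 104, 114 → 124 (+10 each step).
Combining the parts gives 102 pallets, 729 boxes, 124 bins.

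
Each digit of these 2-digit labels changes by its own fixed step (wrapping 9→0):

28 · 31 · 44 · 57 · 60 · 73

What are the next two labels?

First digit goes 2, 3, 4, 5, 6, 7 → 8 → 9 (+1 each step, mod 10).
Second digit: +3 each step, mod 10; 8, 1, 4, 7, 0, 3 → 6 → 9.
So the next two labels are 86 and 99.

86, 99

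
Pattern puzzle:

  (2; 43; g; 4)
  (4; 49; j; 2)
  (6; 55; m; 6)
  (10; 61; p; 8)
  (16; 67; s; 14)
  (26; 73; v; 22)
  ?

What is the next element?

(42; 79; y; 36)

For the first slot, each term is the sum of the two before it: 2, 4, 6, 10, 16, 26 → 42.
Second slot: +6 each step, so 43, 49, 55, 61, 67, 73 → 79.
Letter: letters move forward 3 places in the alphabet, so g, j, m, p, s, v → y.
Fourth slot — each term is the sum of the two before it: 4, 2, 6, 8, 14, 22 → 36.
Putting it together: (42; 79; y; 36).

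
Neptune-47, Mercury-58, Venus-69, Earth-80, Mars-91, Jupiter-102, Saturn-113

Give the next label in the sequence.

Planet — runs through the planets Mercury→Neptune: Neptune, Mercury, Venus, Earth, Mars, Jupiter, Saturn → Uranus.
For the second component, +11 each step: 47, 58, 69, 80, 91, 102, 113 → 124.
Combining the parts gives Uranus-124.

Uranus-124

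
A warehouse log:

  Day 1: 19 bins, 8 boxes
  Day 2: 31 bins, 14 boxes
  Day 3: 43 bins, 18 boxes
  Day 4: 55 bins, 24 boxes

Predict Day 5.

67 bins, 28 boxes

Bins: +12 each step, so 19, 31, 43, 55 → 67.
For the boxes, alternating steps +6, +4, +6, +4, …: 8, 14, 18, 24 → 28.
So the next row is 67 bins, 28 boxes.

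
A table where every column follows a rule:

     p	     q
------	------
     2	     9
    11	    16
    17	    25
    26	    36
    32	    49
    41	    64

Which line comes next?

47  81

Column p: alternating steps +9, +6, +9, +6, …; 2, 11, 17, 26, 32, 41 → 47.
Column q — perfect squares: 3², 4², 5², …: 9, 16, 25, 36, 49, 64 → 81.
So the next line is 47  81.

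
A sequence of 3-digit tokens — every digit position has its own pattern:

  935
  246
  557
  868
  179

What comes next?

First digit: +3 each step, mod 10, so 9, 2, 5, 8, 1 → 4.
Second digit: +1 each step, mod 10, so 3, 4, 5, 6, 7 → 8.
Third digit: +1 each step, mod 10, so 5, 6, 7, 8, 9 → 0.
Combining the parts gives 480.

480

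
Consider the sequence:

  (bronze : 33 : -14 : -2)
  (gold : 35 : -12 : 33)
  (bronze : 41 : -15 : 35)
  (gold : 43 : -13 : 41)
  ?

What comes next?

Rank: alternates bronze ↔ gold, so bronze, gold, bronze, gold → bronze.
Second entry goes 33, 35, 41, 43 → 49 (alternating steps +2, +6, +2, +6, …).
Third entry: -14, -12, -15, -13 → -16 (alternating steps +2, −3, +2, −3, …).
For the fourth entry, always the previous value of the second entry: -2, 33, 35, 41 → 43.
Putting it together: (bronze : 49 : -16 : 43).

(bronze : 49 : -16 : 43)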